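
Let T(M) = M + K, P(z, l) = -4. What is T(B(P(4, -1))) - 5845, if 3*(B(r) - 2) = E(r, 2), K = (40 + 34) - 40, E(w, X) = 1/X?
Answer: -34853/6 ≈ -5808.8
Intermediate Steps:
E(w, X) = 1/X
K = 34 (K = 74 - 40 = 34)
B(r) = 13/6 (B(r) = 2 + (⅓)/2 = 2 + (⅓)*(½) = 2 + ⅙ = 13/6)
T(M) = 34 + M (T(M) = M + 34 = 34 + M)
T(B(P(4, -1))) - 5845 = (34 + 13/6) - 5845 = 217/6 - 5845 = -34853/6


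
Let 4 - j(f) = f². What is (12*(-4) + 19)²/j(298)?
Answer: -841/88800 ≈ -0.0094707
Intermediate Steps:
j(f) = 4 - f²
(12*(-4) + 19)²/j(298) = (12*(-4) + 19)²/(4 - 1*298²) = (-48 + 19)²/(4 - 1*88804) = (-29)²/(4 - 88804) = 841/(-88800) = 841*(-1/88800) = -841/88800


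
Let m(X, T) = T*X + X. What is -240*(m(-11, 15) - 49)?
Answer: 54000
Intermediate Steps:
m(X, T) = X + T*X
-240*(m(-11, 15) - 49) = -240*(-11*(1 + 15) - 49) = -240*(-11*16 - 49) = -240*(-176 - 49) = -240*(-225) = 54000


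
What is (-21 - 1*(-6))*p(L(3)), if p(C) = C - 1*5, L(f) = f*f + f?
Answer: -105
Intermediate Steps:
L(f) = f + f**2 (L(f) = f**2 + f = f + f**2)
p(C) = -5 + C (p(C) = C - 5 = -5 + C)
(-21 - 1*(-6))*p(L(3)) = (-21 - 1*(-6))*(-5 + 3*(1 + 3)) = (-21 + 6)*(-5 + 3*4) = -15*(-5 + 12) = -15*7 = -105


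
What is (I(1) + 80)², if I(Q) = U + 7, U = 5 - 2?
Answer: 8100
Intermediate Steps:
U = 3
I(Q) = 10 (I(Q) = 3 + 7 = 10)
(I(1) + 80)² = (10 + 80)² = 90² = 8100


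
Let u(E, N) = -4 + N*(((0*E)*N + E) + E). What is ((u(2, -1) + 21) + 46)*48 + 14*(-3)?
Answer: 2790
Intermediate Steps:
u(E, N) = -4 + 2*E*N (u(E, N) = -4 + N*((0*N + E) + E) = -4 + N*((0 + E) + E) = -4 + N*(E + E) = -4 + N*(2*E) = -4 + 2*E*N)
((u(2, -1) + 21) + 46)*48 + 14*(-3) = (((-4 + 2*2*(-1)) + 21) + 46)*48 + 14*(-3) = (((-4 - 4) + 21) + 46)*48 - 42 = ((-8 + 21) + 46)*48 - 42 = (13 + 46)*48 - 42 = 59*48 - 42 = 2832 - 42 = 2790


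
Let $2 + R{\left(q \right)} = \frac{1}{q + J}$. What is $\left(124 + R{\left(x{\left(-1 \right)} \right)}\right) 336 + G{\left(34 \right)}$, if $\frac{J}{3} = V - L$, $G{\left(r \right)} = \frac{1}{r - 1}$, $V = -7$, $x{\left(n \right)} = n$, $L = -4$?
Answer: $\frac{6758141}{165} \approx 40958.0$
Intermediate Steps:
$G{\left(r \right)} = \frac{1}{-1 + r}$
$J = -9$ ($J = 3 \left(-7 - -4\right) = 3 \left(-7 + 4\right) = 3 \left(-3\right) = -9$)
$R{\left(q \right)} = -2 + \frac{1}{-9 + q}$ ($R{\left(q \right)} = -2 + \frac{1}{q - 9} = -2 + \frac{1}{-9 + q}$)
$\left(124 + R{\left(x{\left(-1 \right)} \right)}\right) 336 + G{\left(34 \right)} = \left(124 + \frac{19 - -2}{-9 - 1}\right) 336 + \frac{1}{-1 + 34} = \left(124 + \frac{19 + 2}{-10}\right) 336 + \frac{1}{33} = \left(124 - \frac{21}{10}\right) 336 + \frac{1}{33} = \frac{1219}{10} \cdot 336 + \frac{1}{33} = \frac{204792}{5} + \frac{1}{33} = \frac{6758141}{165}$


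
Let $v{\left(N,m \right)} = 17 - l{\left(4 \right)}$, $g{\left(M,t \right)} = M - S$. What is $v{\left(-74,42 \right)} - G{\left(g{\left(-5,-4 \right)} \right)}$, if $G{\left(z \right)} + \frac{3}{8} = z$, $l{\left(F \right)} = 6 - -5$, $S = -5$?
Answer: $\frac{51}{8} \approx 6.375$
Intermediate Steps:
$l{\left(F \right)} = 11$ ($l{\left(F \right)} = 6 + 5 = 11$)
$g{\left(M,t \right)} = 5 + M$ ($g{\left(M,t \right)} = M - -5 = M + 5 = 5 + M$)
$G{\left(z \right)} = - \frac{3}{8} + z$
$v{\left(N,m \right)} = 6$ ($v{\left(N,m \right)} = 17 - 11 = 6$)
$v{\left(-74,42 \right)} - G{\left(g{\left(-5,-4 \right)} \right)} = 6 - \left(- \frac{3}{8} + \left(5 - 5\right)\right) = 6 - \left(- \frac{3}{8} + 0\right) = 6 - - \frac{3}{8} = 6 + \frac{3}{8} = \frac{51}{8}$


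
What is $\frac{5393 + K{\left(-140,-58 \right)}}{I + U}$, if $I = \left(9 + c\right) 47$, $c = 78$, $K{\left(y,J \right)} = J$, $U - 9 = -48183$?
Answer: $- \frac{1067}{8817} \approx -0.12102$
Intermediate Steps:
$U = -48174$ ($U = 9 - 48183 = -48174$)
$I = 4089$ ($I = \left(9 + 78\right) 47 = 87 \cdot 47 = 4089$)
$\frac{5393 + K{\left(-140,-58 \right)}}{I + U} = \frac{5393 - 58}{4089 - 48174} = \frac{5335}{-44085} = 5335 \left(- \frac{1}{44085}\right) = - \frac{1067}{8817}$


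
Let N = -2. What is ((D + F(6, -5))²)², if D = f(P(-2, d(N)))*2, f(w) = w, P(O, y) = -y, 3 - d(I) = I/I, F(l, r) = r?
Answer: 6561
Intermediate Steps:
d(I) = 2 (d(I) = 3 - I/I = 3 - 1*1 = 3 - 1 = 2)
D = -4 (D = -1*2*2 = -2*2 = -4)
((D + F(6, -5))²)² = ((-4 - 5)²)² = ((-9)²)² = 81² = 6561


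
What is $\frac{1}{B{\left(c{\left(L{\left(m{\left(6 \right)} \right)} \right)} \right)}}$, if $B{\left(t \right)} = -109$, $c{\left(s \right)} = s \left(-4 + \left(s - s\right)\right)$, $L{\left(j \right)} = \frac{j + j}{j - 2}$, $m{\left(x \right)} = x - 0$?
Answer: $- \frac{1}{109} \approx -0.0091743$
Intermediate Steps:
$m{\left(x \right)} = x$ ($m{\left(x \right)} = x + 0 = x$)
$L{\left(j \right)} = \frac{2 j}{-2 + j}$
$c{\left(s \right)} = - 4 s$ ($c{\left(s \right)} = s \left(-4 + 0\right) = s \left(-4\right) = - 4 s$)
$\frac{1}{B{\left(c{\left(L{\left(m{\left(6 \right)} \right)} \right)} \right)}} = \frac{1}{-109} = - \frac{1}{109}$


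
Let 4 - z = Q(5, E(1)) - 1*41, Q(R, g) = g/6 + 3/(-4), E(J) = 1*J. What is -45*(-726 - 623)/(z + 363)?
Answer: 728460/4903 ≈ 148.57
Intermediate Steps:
E(J) = J
Q(R, g) = -¾ + g/6 (Q(R, g) = g*(⅙) + 3*(-¼) = g/6 - ¾ = -¾ + g/6)
z = 547/12 (z = 4 - ((-¾ + (⅙)*1) - 1*41) = 4 - ((-¾ + ⅙) - 41) = 4 - (-7/12 - 41) = 4 - 1*(-499/12) = 4 + 499/12 = 547/12 ≈ 45.583)
-45*(-726 - 623)/(z + 363) = -45*(-726 - 623)/(547/12 + 363) = -(-60705)/4903/12 = -(-60705)*12/4903 = -45*(-16188/4903) = 728460/4903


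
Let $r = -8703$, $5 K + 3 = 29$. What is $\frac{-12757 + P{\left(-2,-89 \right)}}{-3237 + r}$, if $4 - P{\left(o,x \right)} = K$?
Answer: $\frac{63791}{59700} \approx 1.0685$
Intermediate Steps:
$K = \frac{26}{5}$ ($K = - \frac{3}{5} + \frac{1}{5} \cdot 29 = - \frac{3}{5} + \frac{29}{5} = \frac{26}{5} \approx 5.2$)
$P{\left(o,x \right)} = - \frac{6}{5}$ ($P{\left(o,x \right)} = 4 - \frac{26}{5} = - \frac{6}{5}$)
$\frac{-12757 + P{\left(-2,-89 \right)}}{-3237 + r} = \frac{-12757 - \frac{6}{5}}{-3237 - 8703} = - \frac{63791}{5 \left(-11940\right)} = \left(- \frac{63791}{5}\right) \left(- \frac{1}{11940}\right) = \frac{63791}{59700}$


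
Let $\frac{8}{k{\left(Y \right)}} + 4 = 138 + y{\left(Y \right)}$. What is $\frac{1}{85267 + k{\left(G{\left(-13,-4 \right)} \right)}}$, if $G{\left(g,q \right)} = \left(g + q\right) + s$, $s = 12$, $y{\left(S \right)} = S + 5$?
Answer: $\frac{67}{5712893} \approx 1.1728 \cdot 10^{-5}$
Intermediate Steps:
$y{\left(S \right)} = 5 + S$
$G{\left(g,q \right)} = 12 + g + q$ ($G{\left(g,q \right)} = \left(g + q\right) + 12 = 12 + g + q$)
$k{\left(Y \right)} = \frac{8}{139 + Y}$ ($k{\left(Y \right)} = \frac{8}{-4 + \left(138 + \left(5 + Y\right)\right)} = \frac{8}{-4 + \left(143 + Y\right)} = \frac{8}{139 + Y}$)
$\frac{1}{85267 + k{\left(G{\left(-13,-4 \right)} \right)}} = \frac{1}{85267 + \frac{8}{139 - 5}} = \frac{1}{85267 + \frac{8}{134}} = \frac{1}{85267 + 8 \cdot \frac{1}{134}} = \frac{1}{85267 + \frac{4}{67}} = \frac{1}{\frac{5712893}{67}} = \frac{67}{5712893}$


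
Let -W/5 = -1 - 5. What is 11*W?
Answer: 330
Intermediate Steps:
W = 30 (W = -5*(-1 - 5) = -5*(-6) = 30)
11*W = 11*30 = 330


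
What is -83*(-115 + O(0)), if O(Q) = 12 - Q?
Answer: 8549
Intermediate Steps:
-83*(-115 + O(0)) = -83*(-115 + (12 - 1*0)) = -83*(-115 + (12 + 0)) = -83*(-115 + 12) = -83*(-103) = 8549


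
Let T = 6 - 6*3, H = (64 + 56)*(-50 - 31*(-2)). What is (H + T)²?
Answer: 2039184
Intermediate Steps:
H = 1440 (H = 120*(-50 + 62) = 120*12 = 1440)
T = -12 (T = 6 - 18 = -12)
(H + T)² = (1440 - 12)² = 1428² = 2039184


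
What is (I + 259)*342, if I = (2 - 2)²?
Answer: 88578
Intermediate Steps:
I = 0 (I = 0² = 0)
(I + 259)*342 = (0 + 259)*342 = 259*342 = 88578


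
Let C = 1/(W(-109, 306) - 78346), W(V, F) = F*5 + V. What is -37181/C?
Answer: 2860148425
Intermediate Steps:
W(V, F) = V + 5*F (W(V, F) = 5*F + V = V + 5*F)
C = -1/76925 (C = 1/((-109 + 5*306) - 78346) = 1/((-109 + 1530) - 78346) = 1/(1421 - 78346) = 1/(-76925) = -1/76925 ≈ -1.3000e-5)
-37181/C = -37181/(-1/76925) = -37181*(-76925) = 2860148425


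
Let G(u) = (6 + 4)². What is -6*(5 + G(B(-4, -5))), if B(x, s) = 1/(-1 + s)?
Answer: -630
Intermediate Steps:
G(u) = 100 (G(u) = 10² = 100)
-6*(5 + G(B(-4, -5))) = -6*(5 + 100) = -6*105 = -630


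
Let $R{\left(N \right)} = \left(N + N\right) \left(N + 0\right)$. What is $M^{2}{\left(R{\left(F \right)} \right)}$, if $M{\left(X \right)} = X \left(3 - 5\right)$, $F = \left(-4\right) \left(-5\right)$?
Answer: $2560000$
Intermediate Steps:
$F = 20$
$R{\left(N \right)} = 2 N^{2}$ ($R{\left(N \right)} = 2 N N = 2 N^{2}$)
$M{\left(X \right)} = - 2 X$ ($M{\left(X \right)} = X \left(-2\right) = - 2 X$)
$M^{2}{\left(R{\left(F \right)} \right)} = \left(- 2 \cdot 2 \cdot 20^{2}\right)^{2} = \left(- 2 \cdot 2 \cdot 400\right)^{2} = \left(\left(-2\right) 800\right)^{2} = \left(-1600\right)^{2} = 2560000$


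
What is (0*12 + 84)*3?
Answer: 252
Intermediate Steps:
(0*12 + 84)*3 = (0 + 84)*3 = 84*3 = 252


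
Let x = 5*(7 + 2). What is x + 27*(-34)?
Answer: -873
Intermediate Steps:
x = 45 (x = 5*9 = 45)
x + 27*(-34) = 45 + 27*(-34) = 45 - 918 = -873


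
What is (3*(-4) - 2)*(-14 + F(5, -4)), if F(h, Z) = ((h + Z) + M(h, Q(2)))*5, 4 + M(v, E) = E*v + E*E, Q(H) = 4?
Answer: -2114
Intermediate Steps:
M(v, E) = -4 + E² + E*v (M(v, E) = -4 + (E*v + E*E) = -4 + (E*v + E²) = -4 + (E² + E*v) = -4 + E² + E*v)
F(h, Z) = 60 + 5*Z + 25*h (F(h, Z) = ((h + Z) + (-4 + 4² + 4*h))*5 = ((Z + h) + (-4 + 16 + 4*h))*5 = ((Z + h) + (12 + 4*h))*5 = (12 + Z + 5*h)*5 = 60 + 5*Z + 25*h)
(3*(-4) - 2)*(-14 + F(5, -4)) = (3*(-4) - 2)*(-14 + (60 + 5*(-4) + 25*5)) = (-12 - 2)*(-14 + (60 - 20 + 125)) = -14*(-14 + 165) = -14*151 = -2114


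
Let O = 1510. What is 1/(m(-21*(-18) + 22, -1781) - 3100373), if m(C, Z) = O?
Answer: -1/3098863 ≈ -3.2270e-7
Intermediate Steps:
m(C, Z) = 1510
1/(m(-21*(-18) + 22, -1781) - 3100373) = 1/(1510 - 3100373) = 1/(-3098863) = -1/3098863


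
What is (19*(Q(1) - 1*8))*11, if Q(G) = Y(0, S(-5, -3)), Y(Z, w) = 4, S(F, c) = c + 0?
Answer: -836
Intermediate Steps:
S(F, c) = c
Q(G) = 4
(19*(Q(1) - 1*8))*11 = (19*(4 - 1*8))*11 = (19*(4 - 8))*11 = (19*(-4))*11 = -76*11 = -836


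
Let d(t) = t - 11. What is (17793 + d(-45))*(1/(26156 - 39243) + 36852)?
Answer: 8554238015651/13087 ≈ 6.5364e+8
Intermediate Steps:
d(t) = -11 + t
(17793 + d(-45))*(1/(26156 - 39243) + 36852) = (17793 + (-11 - 45))*(1/(26156 - 39243) + 36852) = (17793 - 56)*(1/(-13087) + 36852) = 17737*(-1/13087 + 36852) = 17737*(482282123/13087) = 8554238015651/13087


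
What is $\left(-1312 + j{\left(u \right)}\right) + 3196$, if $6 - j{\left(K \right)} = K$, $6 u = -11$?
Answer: $\frac{11351}{6} \approx 1891.8$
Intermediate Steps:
$u = - \frac{11}{6}$ ($u = \frac{1}{6} \left(-11\right) = - \frac{11}{6} \approx -1.8333$)
$j{\left(K \right)} = 6 - K$
$\left(-1312 + j{\left(u \right)}\right) + 3196 = \left(-1312 + \left(6 - - \frac{11}{6}\right)\right) + 3196 = \left(-1312 + \left(6 + \frac{11}{6}\right)\right) + 3196 = \left(-1312 + \frac{47}{6}\right) + 3196 = - \frac{7825}{6} + 3196 = \frac{11351}{6}$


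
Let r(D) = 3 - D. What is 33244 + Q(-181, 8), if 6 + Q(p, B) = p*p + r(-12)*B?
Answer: 66119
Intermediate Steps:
Q(p, B) = -6 + p**2 + 15*B (Q(p, B) = -6 + (p*p + (3 - 1*(-12))*B) = -6 + (p**2 + (3 + 12)*B) = -6 + (p**2 + 15*B) = -6 + p**2 + 15*B)
33244 + Q(-181, 8) = 33244 + (-6 + (-181)**2 + 15*8) = 33244 + (-6 + 32761 + 120) = 33244 + 32875 = 66119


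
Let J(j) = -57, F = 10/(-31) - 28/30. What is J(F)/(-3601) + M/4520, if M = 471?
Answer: 1953711/16276520 ≈ 0.12003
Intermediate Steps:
F = -584/465 (F = 10*(-1/31) - 28*1/30 = -10/31 - 14/15 = -584/465 ≈ -1.2559)
J(F)/(-3601) + M/4520 = -57/(-3601) + 471/4520 = -57*(-1/3601) + 471*(1/4520) = 57/3601 + 471/4520 = 1953711/16276520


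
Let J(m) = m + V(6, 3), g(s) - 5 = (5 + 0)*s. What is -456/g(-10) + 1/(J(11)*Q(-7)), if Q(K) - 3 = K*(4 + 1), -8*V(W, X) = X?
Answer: 10333/1020 ≈ 10.130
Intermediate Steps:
V(W, X) = -X/8
Q(K) = 3 + 5*K (Q(K) = 3 + K*(4 + 1) = 3 + K*5 = 3 + 5*K)
g(s) = 5 + 5*s (g(s) = 5 + (5 + 0)*s = 5 + 5*s)
J(m) = -3/8 + m (J(m) = m - ⅛*3 = m - 3/8 = -3/8 + m)
-456/g(-10) + 1/(J(11)*Q(-7)) = -456/(5 + 5*(-10)) + 1/((-3/8 + 11)*(3 + 5*(-7))) = -456/(5 - 50) + 1/((85/8)*(3 - 35)) = -456/(-45) + (8/85)/(-32) = -456*(-1/45) + (8/85)*(-1/32) = 152/15 - 1/340 = 10333/1020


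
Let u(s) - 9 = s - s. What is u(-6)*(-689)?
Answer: -6201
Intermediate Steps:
u(s) = 9 (u(s) = 9 + (s - s) = 9 + 0 = 9)
u(-6)*(-689) = 9*(-689) = -6201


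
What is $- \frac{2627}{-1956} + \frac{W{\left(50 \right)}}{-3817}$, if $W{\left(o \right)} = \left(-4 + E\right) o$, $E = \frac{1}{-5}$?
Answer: $\frac{10438019}{7466052} \approx 1.3981$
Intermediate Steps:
$E = - \frac{1}{5} \approx -0.2$
$W{\left(o \right)} = - \frac{21 o}{5}$ ($W{\left(o \right)} = \left(-4 - \frac{1}{5}\right) o = - \frac{21 o}{5}$)
$- \frac{2627}{-1956} + \frac{W{\left(50 \right)}}{-3817} = - \frac{2627}{-1956} + \frac{\left(- \frac{21}{5}\right) 50}{-3817} = \left(-2627\right) \left(- \frac{1}{1956}\right) - - \frac{210}{3817} = \frac{2627}{1956} + \frac{210}{3817} = \frac{10438019}{7466052}$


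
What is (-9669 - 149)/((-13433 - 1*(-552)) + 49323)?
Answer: -4909/18221 ≈ -0.26941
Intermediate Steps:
(-9669 - 149)/((-13433 - 1*(-552)) + 49323) = -9818/((-13433 + 552) + 49323) = -9818/(-12881 + 49323) = -9818/36442 = -9818*1/36442 = -4909/18221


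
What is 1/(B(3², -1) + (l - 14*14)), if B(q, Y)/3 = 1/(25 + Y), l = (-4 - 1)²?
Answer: -8/1367 ≈ -0.0058522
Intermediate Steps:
l = 25 (l = (-5)² = 25)
B(q, Y) = 3/(25 + Y)
1/(B(3², -1) + (l - 14*14)) = 1/(3/(25 - 1) + (25 - 14*14)) = 1/(3/24 + (25 - 196)) = 1/(3*(1/24) - 171) = 1/(⅛ - 171) = 1/(-1367/8) = -8/1367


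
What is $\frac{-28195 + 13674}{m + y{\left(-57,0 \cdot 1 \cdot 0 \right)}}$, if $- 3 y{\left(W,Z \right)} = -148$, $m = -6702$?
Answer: $\frac{43563}{19958} \approx 2.1827$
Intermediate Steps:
$y{\left(W,Z \right)} = \frac{148}{3}$ ($y{\left(W,Z \right)} = \left(- \frac{1}{3}\right) \left(-148\right) = \frac{148}{3}$)
$\frac{-28195 + 13674}{m + y{\left(-57,0 \cdot 1 \cdot 0 \right)}} = \frac{-28195 + 13674}{-6702 + \frac{148}{3}} = - \frac{14521}{- \frac{19958}{3}} = \left(-14521\right) \left(- \frac{3}{19958}\right) = \frac{43563}{19958}$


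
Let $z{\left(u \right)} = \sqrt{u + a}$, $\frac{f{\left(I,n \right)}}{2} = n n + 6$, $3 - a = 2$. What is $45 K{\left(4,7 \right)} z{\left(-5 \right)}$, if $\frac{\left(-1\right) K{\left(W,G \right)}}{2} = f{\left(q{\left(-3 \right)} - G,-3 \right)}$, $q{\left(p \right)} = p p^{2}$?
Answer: $- 5400 i \approx - 5400.0 i$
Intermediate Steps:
$a = 1$ ($a = 3 - 2 = 1$)
$q{\left(p \right)} = p^{3}$
$f{\left(I,n \right)} = 12 + 2 n^{2}$ ($f{\left(I,n \right)} = 2 \left(n n + 6\right) = 2 \left(n^{2} + 6\right) = 2 \left(6 + n^{2}\right) = 12 + 2 n^{2}$)
$K{\left(W,G \right)} = -60$ ($K{\left(W,G \right)} = - 2 \left(12 + 2 \left(-3\right)^{2}\right) = - 2 \left(12 + 2 \cdot 9\right) = - 2 \left(12 + 18\right) = \left(-2\right) 30 = -60$)
$z{\left(u \right)} = \sqrt{1 + u}$ ($z{\left(u \right)} = \sqrt{u + 1} = \sqrt{1 + u}$)
$45 K{\left(4,7 \right)} z{\left(-5 \right)} = 45 \left(-60\right) \sqrt{1 - 5} = - 2700 \sqrt{-4} = - 2700 \cdot 2 i = - 5400 i$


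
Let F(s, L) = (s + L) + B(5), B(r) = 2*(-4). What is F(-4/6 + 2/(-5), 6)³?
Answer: -97336/3375 ≈ -28.840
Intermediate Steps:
B(r) = -8
F(s, L) = -8 + L + s (F(s, L) = (s + L) - 8 = (L + s) - 8 = -8 + L + s)
F(-4/6 + 2/(-5), 6)³ = (-8 + 6 + (-4/6 + 2/(-5)))³ = (-8 + 6 + (-4*⅙ + 2*(-⅕)))³ = (-8 + 6 + (-⅔ - ⅖))³ = (-8 + 6 - 16/15)³ = (-46/15)³ = -97336/3375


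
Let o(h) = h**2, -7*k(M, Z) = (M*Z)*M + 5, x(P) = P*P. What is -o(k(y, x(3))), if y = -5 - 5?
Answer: -819025/49 ≈ -16715.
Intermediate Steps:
x(P) = P**2
y = -10
k(M, Z) = -5/7 - Z*M**2/7 (k(M, Z) = -((M*Z)*M + 5)/7 = -(Z*M**2 + 5)/7 = -(5 + Z*M**2)/7 = -5/7 - Z*M**2/7)
-o(k(y, x(3))) = -(-5/7 - 1/7*3**2*(-10)**2)**2 = -(-5/7 - 1/7*9*100)**2 = -(-5/7 - 900/7)**2 = -(-905/7)**2 = -1*819025/49 = -819025/49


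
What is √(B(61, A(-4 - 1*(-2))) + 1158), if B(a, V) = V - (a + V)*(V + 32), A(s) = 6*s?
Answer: √166 ≈ 12.884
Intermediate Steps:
B(a, V) = V - (32 + V)*(V + a) (B(a, V) = V - (V + a)*(32 + V) = V - (32 + V)*(V + a))
√(B(61, A(-4 - 1*(-2))) + 1158) = √((-(6*(-4 - 1*(-2)))² - 32*61 - 186*(-4 - 1*(-2)) - 1*6*(-4 - 1*(-2))*61) + 1158) = √((-(6*(-4 + 2))² - 1952 - 186*(-4 + 2) - 1*6*(-4 + 2)*61) + 1158) = √((-(6*(-2))² - 1952 - 186*(-2) - 1*6*(-2)*61) + 1158) = √((-1*(-12)² - 1952 - 31*(-12) - 1*(-12)*61) + 1158) = √((-1*144 - 1952 + 372 + 732) + 1158) = √((-144 - 1952 + 372 + 732) + 1158) = √(-992 + 1158) = √166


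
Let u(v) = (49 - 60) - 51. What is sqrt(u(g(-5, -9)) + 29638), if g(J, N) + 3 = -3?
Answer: 2*sqrt(7394) ≈ 171.98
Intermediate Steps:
g(J, N) = -6 (g(J, N) = -3 - 3 = -6)
u(v) = -62 (u(v) = -11 - 51 = -62)
sqrt(u(g(-5, -9)) + 29638) = sqrt(-62 + 29638) = sqrt(29576) = 2*sqrt(7394)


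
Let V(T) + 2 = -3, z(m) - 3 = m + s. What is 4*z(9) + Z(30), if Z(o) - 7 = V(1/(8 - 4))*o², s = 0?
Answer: -4445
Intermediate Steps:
z(m) = 3 + m (z(m) = 3 + (m + 0) = 3 + m)
V(T) = -5 (V(T) = -2 - 3 = -5)
Z(o) = 7 - 5*o²
4*z(9) + Z(30) = 4*(3 + 9) + (7 - 5*30²) = 4*12 + (7 - 5*900) = 48 + (7 - 4500) = 48 - 4493 = -4445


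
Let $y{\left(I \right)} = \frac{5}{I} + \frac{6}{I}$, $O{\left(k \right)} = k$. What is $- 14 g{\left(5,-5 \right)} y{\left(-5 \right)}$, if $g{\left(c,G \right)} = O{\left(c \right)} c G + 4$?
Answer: $- \frac{18634}{5} \approx -3726.8$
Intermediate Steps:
$g{\left(c,G \right)} = 4 + G c^{2}$ ($g{\left(c,G \right)} = c c G + 4 = c^{2} G + 4 = G c^{2} + 4 = 4 + G c^{2}$)
$y{\left(I \right)} = \frac{11}{I}$
$- 14 g{\left(5,-5 \right)} y{\left(-5 \right)} = - 14 \left(4 - 5 \cdot 5^{2}\right) \frac{11}{-5} = - 14 \left(4 - 125\right) 11 \left(- \frac{1}{5}\right) = - 14 \left(4 - 125\right) \left(- \frac{11}{5}\right) = \left(-14\right) \left(-121\right) \left(- \frac{11}{5}\right) = 1694 \left(- \frac{11}{5}\right) = - \frac{18634}{5}$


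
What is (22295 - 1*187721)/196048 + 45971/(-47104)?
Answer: -1050296807/577165312 ≈ -1.8197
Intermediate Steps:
(22295 - 1*187721)/196048 + 45971/(-47104) = (22295 - 187721)*(1/196048) + 45971*(-1/47104) = -165426*1/196048 - 45971/47104 = -82713/98024 - 45971/47104 = -1050296807/577165312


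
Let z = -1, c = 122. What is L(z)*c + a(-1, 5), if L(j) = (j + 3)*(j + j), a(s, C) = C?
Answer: -483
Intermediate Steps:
L(j) = 2*j*(3 + j) (L(j) = (3 + j)*(2*j) = 2*j*(3 + j))
L(z)*c + a(-1, 5) = (2*(-1)*(3 - 1))*122 + 5 = (2*(-1)*2)*122 + 5 = -4*122 + 5 = -488 + 5 = -483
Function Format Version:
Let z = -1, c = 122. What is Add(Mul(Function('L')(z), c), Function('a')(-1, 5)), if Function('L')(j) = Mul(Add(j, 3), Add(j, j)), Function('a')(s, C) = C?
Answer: -483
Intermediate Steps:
Function('L')(j) = Mul(2, j, Add(3, j)) (Function('L')(j) = Mul(Add(3, j), Mul(2, j)) = Mul(2, j, Add(3, j)))
Add(Mul(Function('L')(z), c), Function('a')(-1, 5)) = Add(Mul(Mul(2, -1, Add(3, -1)), 122), 5) = Add(Mul(Mul(2, -1, 2), 122), 5) = Add(Mul(-4, 122), 5) = Add(-488, 5) = -483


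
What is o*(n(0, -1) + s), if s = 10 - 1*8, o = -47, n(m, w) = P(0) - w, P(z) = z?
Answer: -141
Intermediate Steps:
n(m, w) = -w (n(m, w) = 0 - w = -w)
s = 2 (s = 10 - 8 = 2)
o*(n(0, -1) + s) = -47*(-1*(-1) + 2) = -47*(1 + 2) = -47*3 = -141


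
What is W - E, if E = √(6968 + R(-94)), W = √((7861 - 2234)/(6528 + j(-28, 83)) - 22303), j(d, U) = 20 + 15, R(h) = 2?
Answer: -√6970 + 3*I*√106735499734/6563 ≈ -83.487 + 149.34*I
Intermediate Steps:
j(d, U) = 35
W = 3*I*√106735499734/6563 (W = √((7861 - 2234)/(6528 + 35) - 22303) = √(5627/6563 - 22303) = √(-146368962/6563) = 3*I*√106735499734/6563 ≈ 149.34*I)
E = √6970 (E = √(6968 + 2) = √6970 ≈ 83.487)
W - E = 3*I*√106735499734/6563 - √6970 = -√6970 + 3*I*√106735499734/6563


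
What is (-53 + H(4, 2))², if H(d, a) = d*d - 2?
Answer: 1521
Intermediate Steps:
H(d, a) = -2 + d² (H(d, a) = d² - 2 = -2 + d²)
(-53 + H(4, 2))² = (-53 + (-2 + 4²))² = (-53 + (-2 + 16))² = (-53 + 14)² = (-39)² = 1521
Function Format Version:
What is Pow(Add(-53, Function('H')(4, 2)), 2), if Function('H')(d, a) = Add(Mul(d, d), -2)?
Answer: 1521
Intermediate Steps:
Function('H')(d, a) = Add(-2, Pow(d, 2)) (Function('H')(d, a) = Add(Pow(d, 2), -2) = Add(-2, Pow(d, 2)))
Pow(Add(-53, Function('H')(4, 2)), 2) = Pow(Add(-53, Add(-2, Pow(4, 2))), 2) = Pow(Add(-53, Add(-2, 16)), 2) = Pow(Add(-53, 14), 2) = Pow(-39, 2) = 1521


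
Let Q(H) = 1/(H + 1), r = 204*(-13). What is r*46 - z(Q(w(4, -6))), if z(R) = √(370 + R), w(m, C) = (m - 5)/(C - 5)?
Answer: -121992 - √13353/6 ≈ -1.2201e+5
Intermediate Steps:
w(m, C) = (-5 + m)/(-5 + C)
r = -2652
Q(H) = 1/(1 + H)
r*46 - z(Q(w(4, -6))) = -2652*46 - √(370 + 1/(1 + (-5 + 4)/(-5 - 6))) = -121992 - √(370 + 1/(1 - 1/(-11))) = -121992 - √(370 + 1/(1 - 1/11*(-1))) = -121992 - √(370 + 1/(1 + 1/11)) = -121992 - √(370 + 1/(12/11)) = -121992 - √(370 + 11/12) = -121992 - √(4451/12) = -121992 - √13353/6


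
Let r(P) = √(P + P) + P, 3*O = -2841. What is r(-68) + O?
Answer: -1015 + 2*I*√34 ≈ -1015.0 + 11.662*I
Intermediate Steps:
O = -947 (O = (⅓)*(-2841) = -947)
r(P) = P + √2*√P (r(P) = √(2*P) + P = √2*√P + P = P + √2*√P)
r(-68) + O = (-68 + √2*√(-68)) - 947 = (-68 + √2*(2*I*√17)) - 947 = (-68 + 2*I*√34) - 947 = -1015 + 2*I*√34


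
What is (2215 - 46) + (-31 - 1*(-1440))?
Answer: 3578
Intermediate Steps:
(2215 - 46) + (-31 - 1*(-1440)) = 2169 + (-31 + 1440) = 2169 + 1409 = 3578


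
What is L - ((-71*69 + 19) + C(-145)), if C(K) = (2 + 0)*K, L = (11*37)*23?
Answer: 14531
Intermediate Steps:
L = 9361 (L = 407*23 = 9361)
C(K) = 2*K
L - ((-71*69 + 19) + C(-145)) = 9361 - ((-71*69 + 19) + 2*(-145)) = 9361 - ((-4899 + 19) - 290) = 9361 - (-4880 - 290) = 9361 - 1*(-5170) = 9361 + 5170 = 14531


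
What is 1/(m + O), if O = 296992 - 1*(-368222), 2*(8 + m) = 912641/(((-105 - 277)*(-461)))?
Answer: 352204/234289126665 ≈ 1.5033e-6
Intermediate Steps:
m = -1904991/352204 (m = -8 + (912641/(((-105 - 277)*(-461))))/2 = -8 + (912641/((-382*(-461))))/2 = -8 + (912641/176102)/2 = -8 + (912641*(1/176102))/2 = -8 + (½)*(912641/176102) = -8 + 912641/352204 = -1904991/352204 ≈ -5.4088)
O = 665214 (O = 296992 + 368222 = 665214)
1/(m + O) = 1/(-1904991/352204 + 665214) = 1/(234289126665/352204) = 352204/234289126665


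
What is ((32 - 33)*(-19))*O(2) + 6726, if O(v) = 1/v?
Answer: 13471/2 ≈ 6735.5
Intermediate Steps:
((32 - 33)*(-19))*O(2) + 6726 = ((32 - 33)*(-19))/2 + 6726 = -1*(-19)*(½) + 6726 = 19*(½) + 6726 = 19/2 + 6726 = 13471/2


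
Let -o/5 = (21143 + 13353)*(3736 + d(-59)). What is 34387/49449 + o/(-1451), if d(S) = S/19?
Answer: 604917685671203/1363259481 ≈ 4.4373e+5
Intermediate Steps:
d(S) = S/19 (d(S) = S*(1/19) = S/19)
o = -12233144000/19 (o = -5*(21143 + 13353)*(3736 + (1/19)*(-59)) = -172480*(3736 - 59/19) = -172480*70925/19 = -5*2446628800/19 = -12233144000/19 ≈ -6.4385e+8)
34387/49449 + o/(-1451) = 34387/49449 - 12233144000/19/(-1451) = 34387*(1/49449) - 12233144000/19*(-1/1451) = 34387/49449 + 12233144000/27569 = 604917685671203/1363259481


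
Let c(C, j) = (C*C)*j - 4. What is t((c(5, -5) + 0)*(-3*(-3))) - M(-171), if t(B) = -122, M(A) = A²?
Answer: -29363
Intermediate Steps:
c(C, j) = -4 + j*C² (c(C, j) = C²*j - 4 = j*C² - 4 = -4 + j*C²)
t((c(5, -5) + 0)*(-3*(-3))) - M(-171) = -122 - 1*(-171)² = -122 - 1*29241 = -122 - 29241 = -29363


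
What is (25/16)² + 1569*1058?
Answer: 424961137/256 ≈ 1.6600e+6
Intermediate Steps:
(25/16)² + 1569*1058 = (25*(1/16))² + 1660002 = (25/16)² + 1660002 = 625/256 + 1660002 = 424961137/256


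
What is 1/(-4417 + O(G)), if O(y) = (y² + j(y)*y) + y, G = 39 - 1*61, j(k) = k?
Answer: -1/3471 ≈ -0.00028810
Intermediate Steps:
G = -22 (G = 39 - 61 = -22)
O(y) = y + 2*y² (O(y) = (y² + y*y) + y = (y² + y²) + y = 2*y² + y = y + 2*y²)
1/(-4417 + O(G)) = 1/(-4417 - 22*(1 + 2*(-22))) = 1/(-4417 - 22*(1 - 44)) = 1/(-4417 - 22*(-43)) = 1/(-4417 + 946) = 1/(-3471) = -1/3471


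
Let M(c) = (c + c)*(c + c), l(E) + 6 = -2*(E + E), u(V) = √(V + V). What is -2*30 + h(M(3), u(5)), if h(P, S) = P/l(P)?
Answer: -1506/25 ≈ -60.240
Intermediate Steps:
u(V) = √2*√V (u(V) = √(2*V) = √2*√V)
l(E) = -6 - 4*E (l(E) = -6 - 2*(E + E) = -6 - 4*E)
M(c) = 4*c² (M(c) = (2*c)*(2*c) = 4*c²)
h(P, S) = P/(-6 - 4*P)
-2*30 + h(M(3), u(5)) = -2*30 - 4*3²/(6 + 4*(4*3²)) = -60 - 4*9/(6 + 4*(4*9)) = -60 - 1*36/(6 + 4*36) = -60 - 1*36/(6 + 144) = -60 - 1*36/150 = -60 - 1*36*1/150 = -60 - 6/25 = -1506/25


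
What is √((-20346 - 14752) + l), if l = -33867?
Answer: I*√68965 ≈ 262.61*I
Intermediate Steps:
√((-20346 - 14752) + l) = √((-20346 - 14752) - 33867) = √(-35098 - 33867) = √(-68965) = I*√68965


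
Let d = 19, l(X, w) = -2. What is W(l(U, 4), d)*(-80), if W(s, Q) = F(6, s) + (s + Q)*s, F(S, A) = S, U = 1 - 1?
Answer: 2240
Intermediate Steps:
U = 0
W(s, Q) = 6 + s*(Q + s) (W(s, Q) = 6 + (s + Q)*s = 6 + (Q + s)*s = 6 + s*(Q + s))
W(l(U, 4), d)*(-80) = (6 + (-2)² + 19*(-2))*(-80) = (6 + 4 - 38)*(-80) = -28*(-80) = 2240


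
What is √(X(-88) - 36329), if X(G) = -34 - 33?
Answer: 6*I*√1011 ≈ 190.78*I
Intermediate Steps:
X(G) = -67
√(X(-88) - 36329) = √(-67 - 36329) = √(-36396) = 6*I*√1011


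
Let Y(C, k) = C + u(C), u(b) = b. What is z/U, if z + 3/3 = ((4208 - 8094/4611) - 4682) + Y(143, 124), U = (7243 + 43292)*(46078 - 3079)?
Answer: -293191/3339831012705 ≈ -8.7786e-8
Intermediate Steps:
Y(C, k) = 2*C (Y(C, k) = C + C = 2*C)
U = 2172954465 (U = 50535*42999 = 2172954465)
z = -293191/1537 (z = -1 + (((4208 - 8094/4611) - 4682) + 2*143) = -1 + (((4208 - 8094*1/4611) - 4682) + 286) = -1 + (((4208 - 2698/1537) - 4682) + 286) = -1 + ((6464998/1537 - 4682) + 286) = -1 + (-731236/1537 + 286) = -1 - 291654/1537 = -293191/1537 ≈ -190.76)
z/U = -293191/1537/2172954465 = -293191/1537*1/2172954465 = -293191/3339831012705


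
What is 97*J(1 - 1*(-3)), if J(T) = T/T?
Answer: 97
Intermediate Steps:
J(T) = 1
97*J(1 - 1*(-3)) = 97*1 = 97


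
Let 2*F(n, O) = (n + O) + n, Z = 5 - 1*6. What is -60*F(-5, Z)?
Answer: 330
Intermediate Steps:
Z = -1 (Z = 5 - 6 = -1)
F(n, O) = n + O/2 (F(n, O) = ((n + O) + n)/2 = ((O + n) + n)/2 = (O + 2*n)/2 = n + O/2)
-60*F(-5, Z) = -60*(-5 + (½)*(-1)) = -60*(-5 - ½) = -60*(-11/2) = 330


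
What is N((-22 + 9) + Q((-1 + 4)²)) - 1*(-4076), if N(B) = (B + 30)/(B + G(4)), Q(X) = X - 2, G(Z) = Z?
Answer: 4064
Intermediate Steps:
Q(X) = -2 + X
N(B) = (30 + B)/(4 + B) (N(B) = (B + 30)/(B + 4) = (30 + B)/(4 + B))
N((-22 + 9) + Q((-1 + 4)²)) - 1*(-4076) = (30 + ((-22 + 9) + (-2 + (-1 + 4)²)))/(4 + ((-22 + 9) + (-2 + (-1 + 4)²))) - 1*(-4076) = (30 + (-13 + (-2 + 3²)))/(4 + (-13 + (-2 + 3²))) + 4076 = (30 + (-13 + (-2 + 9)))/(4 + (-13 + (-2 + 9))) + 4076 = (30 + (-13 + 7))/(4 + (-13 + 7)) + 4076 = (30 - 6)/(4 - 6) + 4076 = 24/(-2) + 4076 = -½*24 + 4076 = -12 + 4076 = 4064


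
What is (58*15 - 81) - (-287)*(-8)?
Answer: -1507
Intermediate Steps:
(58*15 - 81) - (-287)*(-8) = (870 - 81) - 1*2296 = 789 - 2296 = -1507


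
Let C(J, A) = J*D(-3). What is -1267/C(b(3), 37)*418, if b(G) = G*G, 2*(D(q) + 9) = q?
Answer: 151316/27 ≈ 5604.3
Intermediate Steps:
D(q) = -9 + q/2
b(G) = G**2
C(J, A) = -21*J/2 (C(J, A) = J*(-9 + (1/2)*(-3)) = J*(-9 - 3/2) = J*(-21/2) = -21*J/2)
-1267/C(b(3), 37)*418 = -1267/((-21/2*3**2))*418 = -1267/((-21/2*9))*418 = -1267/(-189/2)*418 = -1267*(-2/189)*418 = (362/27)*418 = 151316/27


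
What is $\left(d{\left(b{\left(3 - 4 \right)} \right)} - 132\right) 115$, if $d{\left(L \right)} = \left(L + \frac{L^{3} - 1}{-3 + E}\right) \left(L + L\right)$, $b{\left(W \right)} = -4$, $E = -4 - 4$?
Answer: $- \frac{186300}{11} \approx -16936.0$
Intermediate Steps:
$E = -8$
$d{\left(L \right)} = 2 L \left(\frac{1}{11} + L - \frac{L^{3}}{11}\right)$ ($d{\left(L \right)} = \left(L + \frac{L^{3} - 1}{-3 - 8}\right) \left(L + L\right) = \left(L + \frac{-1 + L^{3}}{-11}\right) 2 L = \left(L + \left(-1 + L^{3}\right) \left(- \frac{1}{11}\right)\right) 2 L = \left(L - \left(- \frac{1}{11} + \frac{L^{3}}{11}\right)\right) 2 L = \left(\frac{1}{11} + L - \frac{L^{3}}{11}\right) 2 L = 2 L \left(\frac{1}{11} + L - \frac{L^{3}}{11}\right)$)
$\left(d{\left(b{\left(3 - 4 \right)} \right)} - 132\right) 115 = \left(\frac{2}{11} \left(-4\right) \left(1 - \left(-4\right)^{3} + 11 \left(-4\right)\right) - 132\right) 115 = \left(\frac{2}{11} \left(-4\right) \left(1 - -64 - 44\right) - 132\right) 115 = \left(\frac{2}{11} \left(-4\right) \left(1 + 64 - 44\right) - 132\right) 115 = \left(\frac{2}{11} \left(-4\right) 21 - 132\right) 115 = \left(- \frac{168}{11} - 132\right) 115 = \left(- \frac{1620}{11}\right) 115 = - \frac{186300}{11}$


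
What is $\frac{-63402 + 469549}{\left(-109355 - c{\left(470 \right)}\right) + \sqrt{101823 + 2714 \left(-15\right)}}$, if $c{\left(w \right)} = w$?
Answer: $- \frac{44605094275}{12061469512} - \frac{406147 \sqrt{61113}}{12061469512} \approx -3.7065$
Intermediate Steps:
$\frac{-63402 + 469549}{\left(-109355 - c{\left(470 \right)}\right) + \sqrt{101823 + 2714 \left(-15\right)}} = \frac{-63402 + 469549}{\left(-109355 - 470\right) + \sqrt{101823 + 2714 \left(-15\right)}} = \frac{406147}{\left(-109355 - 470\right) + \sqrt{101823 - 40710}} = \frac{406147}{-109825 + \sqrt{61113}}$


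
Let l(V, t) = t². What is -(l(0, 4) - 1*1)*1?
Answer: -15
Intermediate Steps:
-(l(0, 4) - 1*1)*1 = -(4² - 1*1)*1 = -(16 - 1)*1 = -1*15*1 = -15*1 = -15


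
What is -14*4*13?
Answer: -728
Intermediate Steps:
-14*4*13 = -56*13 = -728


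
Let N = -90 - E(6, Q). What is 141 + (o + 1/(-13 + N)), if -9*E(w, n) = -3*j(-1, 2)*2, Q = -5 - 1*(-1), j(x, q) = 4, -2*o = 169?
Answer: 35815/634 ≈ 56.491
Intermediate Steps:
o = -169/2 (o = -½*169 = -169/2 ≈ -84.500)
Q = -4 (Q = -5 + 1 = -4)
E(w, n) = 8/3 (E(w, n) = -(-3*4)*2/9 = -(-4)*2/3 = -⅑*(-24) = 8/3)
N = -278/3 (N = -90 - 1*8/3 = -90 - 8/3 = -278/3 ≈ -92.667)
141 + (o + 1/(-13 + N)) = 141 + (-169/2 + 1/(-13 - 278/3)) = 141 + (-169/2 + 1/(-317/3)) = 141 + (-169/2 - 3/317) = 141 - 53579/634 = 35815/634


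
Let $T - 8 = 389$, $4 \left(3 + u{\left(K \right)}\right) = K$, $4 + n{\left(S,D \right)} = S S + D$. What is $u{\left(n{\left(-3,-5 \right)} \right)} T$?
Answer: $-1191$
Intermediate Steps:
$n{\left(S,D \right)} = -4 + D + S^{2}$ ($n{\left(S,D \right)} = -4 + \left(S S + D\right) = -4 + \left(S^{2} + D\right) = -4 + \left(D + S^{2}\right) = -4 + D + S^{2}$)
$u{\left(K \right)} = -3 + \frac{K}{4}$
$T = 397$ ($T = 8 + 389 = 397$)
$u{\left(n{\left(-3,-5 \right)} \right)} T = \left(-3 + \frac{-4 - 5 + \left(-3\right)^{2}}{4}\right) 397 = \left(-3 + \frac{-4 - 5 + 9}{4}\right) 397 = \left(-3 + \frac{1}{4} \cdot 0\right) 397 = \left(-3 + 0\right) 397 = \left(-3\right) 397 = -1191$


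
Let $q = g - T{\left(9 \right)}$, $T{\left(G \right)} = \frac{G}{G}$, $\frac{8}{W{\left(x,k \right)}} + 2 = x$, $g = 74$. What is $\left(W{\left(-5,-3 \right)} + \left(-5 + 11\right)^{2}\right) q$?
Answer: $\frac{17812}{7} \approx 2544.6$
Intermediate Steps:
$W{\left(x,k \right)} = \frac{8}{-2 + x}$
$T{\left(G \right)} = 1$
$q = 73$ ($q = 74 - 1 = 73$)
$\left(W{\left(-5,-3 \right)} + \left(-5 + 11\right)^{2}\right) q = \left(\frac{8}{-2 - 5} + \left(-5 + 11\right)^{2}\right) 73 = \left(\frac{8}{-7} + 6^{2}\right) 73 = \left(8 \left(- \frac{1}{7}\right) + 36\right) 73 = \left(- \frac{8}{7} + 36\right) 73 = \frac{244}{7} \cdot 73 = \frac{17812}{7}$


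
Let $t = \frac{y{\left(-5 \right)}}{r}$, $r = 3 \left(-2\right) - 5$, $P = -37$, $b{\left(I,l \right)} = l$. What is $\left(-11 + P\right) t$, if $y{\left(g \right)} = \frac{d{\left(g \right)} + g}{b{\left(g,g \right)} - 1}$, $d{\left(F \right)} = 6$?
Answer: $- \frac{8}{11} \approx -0.72727$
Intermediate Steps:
$r = -11$ ($r = -6 - 5 = -11$)
$y{\left(g \right)} = \frac{6 + g}{-1 + g}$ ($y{\left(g \right)} = \frac{6 + g}{g - 1} = \frac{6 + g}{-1 + g}$)
$t = \frac{1}{66}$ ($t = \frac{\frac{1}{-1 - 5} \left(6 - 5\right)}{-11} = \frac{1}{-6} \cdot 1 \left(- \frac{1}{11}\right) = \left(- \frac{1}{6}\right) 1 \left(- \frac{1}{11}\right) = \left(- \frac{1}{6}\right) \left(- \frac{1}{11}\right) = \frac{1}{66} \approx 0.015152$)
$\left(-11 + P\right) t = \left(-11 - 37\right) \frac{1}{66} = \left(-48\right) \frac{1}{66} = - \frac{8}{11}$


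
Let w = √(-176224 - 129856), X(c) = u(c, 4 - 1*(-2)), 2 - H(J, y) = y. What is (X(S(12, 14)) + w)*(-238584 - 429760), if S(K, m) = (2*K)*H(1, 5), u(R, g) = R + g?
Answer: 44110704 - 2673376*I*√19130 ≈ 4.4111e+7 - 3.6976e+8*I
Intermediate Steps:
H(J, y) = 2 - y
S(K, m) = -6*K (S(K, m) = (2*K)*(2 - 1*5) = (2*K)*(2 - 5) = (2*K)*(-3) = -6*K)
X(c) = 6 + c (X(c) = c + (4 - 1*(-2)) = c + (4 + 2) = c + 6 = 6 + c)
w = 4*I*√19130 (w = √(-306080) = 4*I*√19130 ≈ 553.25*I)
(X(S(12, 14)) + w)*(-238584 - 429760) = ((6 - 6*12) + 4*I*√19130)*(-238584 - 429760) = ((6 - 72) + 4*I*√19130)*(-668344) = (-66 + 4*I*√19130)*(-668344) = 44110704 - 2673376*I*√19130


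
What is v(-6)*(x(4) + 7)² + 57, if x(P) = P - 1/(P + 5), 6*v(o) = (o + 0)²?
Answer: 20747/27 ≈ 768.41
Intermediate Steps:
v(o) = o²/6 (v(o) = (o + 0)²/6 = o²/6)
x(P) = P - 1/(5 + P)
v(-6)*(x(4) + 7)² + 57 = ((⅙)*(-6)²)*((-1 + 4² + 5*4)/(5 + 4) + 7)² + 57 = ((⅙)*36)*((-1 + 16 + 20)/9 + 7)² + 57 = 6*((⅑)*35 + 7)² + 57 = 6*(35/9 + 7)² + 57 = 6*(98/9)² + 57 = 6*(9604/81) + 57 = 19208/27 + 57 = 20747/27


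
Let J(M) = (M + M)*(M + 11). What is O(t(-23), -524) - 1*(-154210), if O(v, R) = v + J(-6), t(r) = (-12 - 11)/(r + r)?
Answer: 308301/2 ≈ 1.5415e+5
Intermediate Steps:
J(M) = 2*M*(11 + M) (J(M) = (2*M)*(11 + M) = 2*M*(11 + M))
t(r) = -23/(2*r) (t(r) = -23*1/(2*r) = -23/(2*r))
O(v, R) = -60 + v (O(v, R) = v + 2*(-6)*(11 - 6) = v + 2*(-6)*5 = v - 60 = -60 + v)
O(t(-23), -524) - 1*(-154210) = (-60 - 23/2/(-23)) - 1*(-154210) = (-60 - 23/2*(-1/23)) + 154210 = (-60 + ½) + 154210 = -119/2 + 154210 = 308301/2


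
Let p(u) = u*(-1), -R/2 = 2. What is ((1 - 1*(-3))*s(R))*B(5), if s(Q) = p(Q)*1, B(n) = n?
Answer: 80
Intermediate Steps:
R = -4 (R = -2*2 = -4)
p(u) = -u
s(Q) = -Q (s(Q) = -Q*1 = -Q)
((1 - 1*(-3))*s(R))*B(5) = ((1 - 1*(-3))*(-1*(-4)))*5 = ((1 + 3)*4)*5 = (4*4)*5 = 16*5 = 80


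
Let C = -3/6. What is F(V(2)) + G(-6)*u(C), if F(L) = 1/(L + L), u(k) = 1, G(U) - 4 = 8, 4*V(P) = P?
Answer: 13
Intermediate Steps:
V(P) = P/4
C = -1/2 (C = -3*1/6 = -1/2 ≈ -0.50000)
G(U) = 12 (G(U) = 4 + 8 = 12)
F(L) = 1/(2*L)
F(V(2)) + G(-6)*u(C) = 1/(2*(((1/4)*2))) + 12*1 = 1/(2*(1/2)) + 12 = (1/2)*2 + 12 = 1 + 12 = 13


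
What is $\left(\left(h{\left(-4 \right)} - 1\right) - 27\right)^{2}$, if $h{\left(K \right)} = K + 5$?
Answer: $729$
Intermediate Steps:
$h{\left(K \right)} = 5 + K$
$\left(\left(h{\left(-4 \right)} - 1\right) - 27\right)^{2} = \left(\left(\left(5 - 4\right) - 1\right) - 27\right)^{2} = \left(\left(1 - 1\right) - 27\right)^{2} = \left(0 - 27\right)^{2} = \left(-27\right)^{2} = 729$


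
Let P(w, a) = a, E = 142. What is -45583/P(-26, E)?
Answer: -45583/142 ≈ -321.01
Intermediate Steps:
-45583/P(-26, E) = -45583/142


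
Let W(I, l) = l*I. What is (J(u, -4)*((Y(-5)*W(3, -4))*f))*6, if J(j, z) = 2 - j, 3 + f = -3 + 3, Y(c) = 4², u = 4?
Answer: -6912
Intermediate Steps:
Y(c) = 16
W(I, l) = I*l
f = -3 (f = -3 + (-3 + 3) = -3 + 0 = -3)
(J(u, -4)*((Y(-5)*W(3, -4))*f))*6 = ((2 - 1*4)*((16*(3*(-4)))*(-3)))*6 = ((2 - 4)*((16*(-12))*(-3)))*6 = -(-384)*(-3)*6 = -2*576*6 = -1152*6 = -6912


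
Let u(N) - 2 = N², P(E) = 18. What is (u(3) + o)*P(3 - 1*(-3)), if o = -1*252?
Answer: -4338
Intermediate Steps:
o = -252
u(N) = 2 + N²
(u(3) + o)*P(3 - 1*(-3)) = ((2 + 3²) - 252)*18 = ((2 + 9) - 252)*18 = (11 - 252)*18 = -241*18 = -4338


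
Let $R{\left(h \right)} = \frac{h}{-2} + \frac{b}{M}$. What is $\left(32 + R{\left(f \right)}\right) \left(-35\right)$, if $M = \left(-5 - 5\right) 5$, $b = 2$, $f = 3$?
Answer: $- \frac{10661}{10} \approx -1066.1$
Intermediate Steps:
$M = -50$ ($M = \left(-10\right) 5 = -50$)
$R{\left(h \right)} = - \frac{1}{25} - \frac{h}{2}$ ($R{\left(h \right)} = \frac{h}{-2} + \frac{2}{-50} = h \left(- \frac{1}{2}\right) + 2 \left(- \frac{1}{50}\right) = - \frac{h}{2} - \frac{1}{25} = - \frac{1}{25} - \frac{h}{2}$)
$\left(32 + R{\left(f \right)}\right) \left(-35\right) = \left(32 - \frac{77}{50}\right) \left(-35\right) = \frac{1523}{50} \left(-35\right) = - \frac{10661}{10}$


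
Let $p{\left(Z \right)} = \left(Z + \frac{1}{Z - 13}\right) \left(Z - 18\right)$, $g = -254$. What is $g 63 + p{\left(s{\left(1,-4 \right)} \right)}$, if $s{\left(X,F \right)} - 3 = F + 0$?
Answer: $- \frac{223743}{14} \approx -15982.0$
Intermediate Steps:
$s{\left(X,F \right)} = 3 + F$ ($s{\left(X,F \right)} = 3 + \left(F + 0\right) = 3 + F$)
$p{\left(Z \right)} = \left(-18 + Z\right) \left(Z + \frac{1}{-13 + Z}\right)$ ($p{\left(Z \right)} = \left(Z + \frac{1}{-13 + Z}\right) \left(-18 + Z\right) = \left(-18 + Z\right) \left(Z + \frac{1}{-13 + Z}\right)$)
$g 63 + p{\left(s{\left(1,-4 \right)} \right)} = \left(-254\right) 63 + \frac{-18 + \left(3 - 4\right)^{3} - 31 \left(3 - 4\right)^{2} + 235 \left(3 - 4\right)}{-13 + \left(3 - 4\right)} = -16002 + \frac{-18 + \left(-1\right)^{3} - 31 \left(-1\right)^{2} + 235 \left(-1\right)}{-13 - 1} = -16002 + \frac{-18 - 1 - 31 - 235}{-14} = -16002 - \frac{-18 - 1 - 31 - 235}{14} = -16002 - - \frac{285}{14} = -16002 + \frac{285}{14} = - \frac{223743}{14}$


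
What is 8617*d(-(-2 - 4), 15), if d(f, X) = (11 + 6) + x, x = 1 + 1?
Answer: 163723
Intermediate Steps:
x = 2
d(f, X) = 19 (d(f, X) = (11 + 6) + 2 = 17 + 2 = 19)
8617*d(-(-2 - 4), 15) = 8617*19 = 163723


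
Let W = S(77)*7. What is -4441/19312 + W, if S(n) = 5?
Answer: 671479/19312 ≈ 34.770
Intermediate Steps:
W = 35 (W = 5*7 = 35)
-4441/19312 + W = -4441/19312 + 35 = 671479/19312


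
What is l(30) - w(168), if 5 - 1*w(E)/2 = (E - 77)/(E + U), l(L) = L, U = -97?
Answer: 1602/71 ≈ 22.563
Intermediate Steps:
w(E) = 10 - 2*(-77 + E)/(-97 + E) (w(E) = 10 - 2*(E - 77)/(E - 97) = 10 - 2*(-77 + E)/(-97 + E))
l(30) - w(168) = 30 - 8*(-102 + 168)/(-97 + 168) = 30 - 8*66/71 = 30 - 1*528/71 = 30 - 528/71 = 1602/71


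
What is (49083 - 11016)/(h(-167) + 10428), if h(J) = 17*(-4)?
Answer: 38067/10360 ≈ 3.6744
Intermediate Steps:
h(J) = -68
(49083 - 11016)/(h(-167) + 10428) = (49083 - 11016)/(-68 + 10428) = 38067/10360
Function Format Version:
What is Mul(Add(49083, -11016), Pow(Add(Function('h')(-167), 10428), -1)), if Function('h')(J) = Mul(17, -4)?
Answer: Rational(38067, 10360) ≈ 3.6744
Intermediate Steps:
Function('h')(J) = -68
Mul(Add(49083, -11016), Pow(Add(Function('h')(-167), 10428), -1)) = Mul(Add(49083, -11016), Pow(Add(-68, 10428), -1)) = Mul(38067, Pow(10360, -1)) = Mul(38067, Rational(1, 10360)) = Rational(38067, 10360)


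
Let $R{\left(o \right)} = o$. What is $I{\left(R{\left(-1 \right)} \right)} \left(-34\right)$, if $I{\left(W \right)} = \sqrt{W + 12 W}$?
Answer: $- 34 i \sqrt{13} \approx - 122.59 i$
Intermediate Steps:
$I{\left(W \right)} = \sqrt{13} \sqrt{W}$ ($I{\left(W \right)} = \sqrt{13 W} = \sqrt{13} \sqrt{W}$)
$I{\left(R{\left(-1 \right)} \right)} \left(-34\right) = \sqrt{13} \sqrt{-1} \left(-34\right) = \sqrt{13} i \left(-34\right) = i \sqrt{13} \left(-34\right) = - 34 i \sqrt{13}$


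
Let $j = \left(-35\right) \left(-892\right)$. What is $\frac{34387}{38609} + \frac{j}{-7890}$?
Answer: $- \frac{93405955}{30462501} \approx -3.0663$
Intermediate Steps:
$j = 31220$
$\frac{34387}{38609} + \frac{j}{-7890} = \frac{34387}{38609} + \frac{31220}{-7890} = 34387 \cdot \frac{1}{38609} + 31220 \left(- \frac{1}{7890}\right) = \frac{34387}{38609} - \frac{3122}{789} = - \frac{93405955}{30462501}$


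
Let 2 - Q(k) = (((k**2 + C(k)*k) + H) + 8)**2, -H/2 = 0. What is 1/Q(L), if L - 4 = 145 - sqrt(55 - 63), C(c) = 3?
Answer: -I/(27268192*sqrt(2) + 512207094*I) ≈ -1.9413e-9 - 1.4616e-10*I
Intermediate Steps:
H = 0 (H = -2*0 = 0)
L = 149 - 2*I*sqrt(2) (L = 4 + (145 - sqrt(55 - 63)) = 4 + (145 - sqrt(-8)) = 4 + (145 - 2*I*sqrt(2)) = 149 - 2*I*sqrt(2) ≈ 149.0 - 2.8284*I)
Q(k) = 2 - (8 + k**2 + 3*k)**2 (Q(k) = 2 - (((k**2 + 3*k) + 0) + 8)**2 = 2 - ((k**2 + 3*k) + 8)**2 = 2 - (8 + k**2 + 3*k)**2)
1/Q(L) = 1/(2 - (8 + (149 - 2*I*sqrt(2))**2 + 3*(149 - 2*I*sqrt(2)))**2) = 1/(2 - (8 + (149 - 2*I*sqrt(2))**2 + (447 - 6*I*sqrt(2)))**2) = 1/(2 - (455 + (149 - 2*I*sqrt(2))**2 - 6*I*sqrt(2))**2)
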